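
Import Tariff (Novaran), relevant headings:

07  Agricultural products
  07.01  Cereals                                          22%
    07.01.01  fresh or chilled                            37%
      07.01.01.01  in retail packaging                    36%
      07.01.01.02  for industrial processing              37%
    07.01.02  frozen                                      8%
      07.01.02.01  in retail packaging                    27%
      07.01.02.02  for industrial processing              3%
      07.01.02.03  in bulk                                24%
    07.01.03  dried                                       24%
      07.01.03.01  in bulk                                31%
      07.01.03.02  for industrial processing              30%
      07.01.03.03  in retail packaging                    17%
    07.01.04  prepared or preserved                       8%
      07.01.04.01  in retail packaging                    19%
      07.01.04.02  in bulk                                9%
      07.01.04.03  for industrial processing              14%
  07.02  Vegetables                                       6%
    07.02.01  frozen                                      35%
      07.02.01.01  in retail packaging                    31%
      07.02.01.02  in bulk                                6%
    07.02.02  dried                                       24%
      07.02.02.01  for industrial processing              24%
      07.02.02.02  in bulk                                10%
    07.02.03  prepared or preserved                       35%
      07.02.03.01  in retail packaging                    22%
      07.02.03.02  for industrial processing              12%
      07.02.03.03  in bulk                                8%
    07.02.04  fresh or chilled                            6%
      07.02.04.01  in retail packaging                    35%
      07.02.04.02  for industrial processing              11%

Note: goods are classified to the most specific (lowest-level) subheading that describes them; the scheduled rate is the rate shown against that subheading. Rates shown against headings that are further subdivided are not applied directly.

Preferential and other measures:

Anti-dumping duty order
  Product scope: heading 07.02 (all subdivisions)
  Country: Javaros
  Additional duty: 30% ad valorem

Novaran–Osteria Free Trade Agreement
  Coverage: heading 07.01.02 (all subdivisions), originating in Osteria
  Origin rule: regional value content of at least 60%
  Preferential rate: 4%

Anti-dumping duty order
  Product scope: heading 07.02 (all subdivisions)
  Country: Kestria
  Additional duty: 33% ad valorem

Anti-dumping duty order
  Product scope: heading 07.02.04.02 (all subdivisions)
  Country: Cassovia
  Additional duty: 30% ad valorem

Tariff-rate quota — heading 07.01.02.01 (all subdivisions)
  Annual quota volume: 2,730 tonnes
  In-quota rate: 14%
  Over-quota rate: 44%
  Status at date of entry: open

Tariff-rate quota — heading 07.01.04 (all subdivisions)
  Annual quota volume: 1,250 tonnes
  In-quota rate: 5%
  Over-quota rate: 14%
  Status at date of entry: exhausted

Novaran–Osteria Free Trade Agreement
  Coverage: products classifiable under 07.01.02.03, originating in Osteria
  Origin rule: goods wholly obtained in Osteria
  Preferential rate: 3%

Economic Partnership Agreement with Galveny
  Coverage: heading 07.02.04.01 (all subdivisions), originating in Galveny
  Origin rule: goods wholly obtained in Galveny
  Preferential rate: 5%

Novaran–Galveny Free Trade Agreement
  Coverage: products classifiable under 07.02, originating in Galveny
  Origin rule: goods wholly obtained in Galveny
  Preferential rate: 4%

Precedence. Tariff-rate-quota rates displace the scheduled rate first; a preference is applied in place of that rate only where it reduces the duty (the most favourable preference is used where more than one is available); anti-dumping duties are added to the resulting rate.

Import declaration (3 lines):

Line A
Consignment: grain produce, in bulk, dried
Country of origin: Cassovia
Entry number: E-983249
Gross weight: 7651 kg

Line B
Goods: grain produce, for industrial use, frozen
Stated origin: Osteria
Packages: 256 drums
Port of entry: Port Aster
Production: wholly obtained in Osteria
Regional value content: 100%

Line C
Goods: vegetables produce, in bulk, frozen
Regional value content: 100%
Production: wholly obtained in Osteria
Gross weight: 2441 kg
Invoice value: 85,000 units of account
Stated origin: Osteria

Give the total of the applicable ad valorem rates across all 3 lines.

40%

Line A: grain → 07.01; dried → 07.01.03; in bulk → 07.01.03.01. Scheduled 31%. No special measure applies. → 31%.
Line B: grain → 07.01; frozen → 07.01.02; for industrial use → 07.01.02.02. Scheduled 3%. Osteria agreement on 07.01.02: RVC ≥ 60% → 4% available; Osteria agreement on 07.01.02.03: 07.01.02.02 not covered; preference 4% not lower than 3% → no reduction. → 3%.
Line C: vegetables → 07.02; frozen → 07.02.01; in bulk → 07.02.01.02. Scheduled 6%. Osteria agreement on 07.01.02: 07.02.01.02 not covered; Osteria agreement on 07.01.02.03: 07.02.01.02 not covered. → 6%.
Sum: 31% + 3% + 6% = 40%.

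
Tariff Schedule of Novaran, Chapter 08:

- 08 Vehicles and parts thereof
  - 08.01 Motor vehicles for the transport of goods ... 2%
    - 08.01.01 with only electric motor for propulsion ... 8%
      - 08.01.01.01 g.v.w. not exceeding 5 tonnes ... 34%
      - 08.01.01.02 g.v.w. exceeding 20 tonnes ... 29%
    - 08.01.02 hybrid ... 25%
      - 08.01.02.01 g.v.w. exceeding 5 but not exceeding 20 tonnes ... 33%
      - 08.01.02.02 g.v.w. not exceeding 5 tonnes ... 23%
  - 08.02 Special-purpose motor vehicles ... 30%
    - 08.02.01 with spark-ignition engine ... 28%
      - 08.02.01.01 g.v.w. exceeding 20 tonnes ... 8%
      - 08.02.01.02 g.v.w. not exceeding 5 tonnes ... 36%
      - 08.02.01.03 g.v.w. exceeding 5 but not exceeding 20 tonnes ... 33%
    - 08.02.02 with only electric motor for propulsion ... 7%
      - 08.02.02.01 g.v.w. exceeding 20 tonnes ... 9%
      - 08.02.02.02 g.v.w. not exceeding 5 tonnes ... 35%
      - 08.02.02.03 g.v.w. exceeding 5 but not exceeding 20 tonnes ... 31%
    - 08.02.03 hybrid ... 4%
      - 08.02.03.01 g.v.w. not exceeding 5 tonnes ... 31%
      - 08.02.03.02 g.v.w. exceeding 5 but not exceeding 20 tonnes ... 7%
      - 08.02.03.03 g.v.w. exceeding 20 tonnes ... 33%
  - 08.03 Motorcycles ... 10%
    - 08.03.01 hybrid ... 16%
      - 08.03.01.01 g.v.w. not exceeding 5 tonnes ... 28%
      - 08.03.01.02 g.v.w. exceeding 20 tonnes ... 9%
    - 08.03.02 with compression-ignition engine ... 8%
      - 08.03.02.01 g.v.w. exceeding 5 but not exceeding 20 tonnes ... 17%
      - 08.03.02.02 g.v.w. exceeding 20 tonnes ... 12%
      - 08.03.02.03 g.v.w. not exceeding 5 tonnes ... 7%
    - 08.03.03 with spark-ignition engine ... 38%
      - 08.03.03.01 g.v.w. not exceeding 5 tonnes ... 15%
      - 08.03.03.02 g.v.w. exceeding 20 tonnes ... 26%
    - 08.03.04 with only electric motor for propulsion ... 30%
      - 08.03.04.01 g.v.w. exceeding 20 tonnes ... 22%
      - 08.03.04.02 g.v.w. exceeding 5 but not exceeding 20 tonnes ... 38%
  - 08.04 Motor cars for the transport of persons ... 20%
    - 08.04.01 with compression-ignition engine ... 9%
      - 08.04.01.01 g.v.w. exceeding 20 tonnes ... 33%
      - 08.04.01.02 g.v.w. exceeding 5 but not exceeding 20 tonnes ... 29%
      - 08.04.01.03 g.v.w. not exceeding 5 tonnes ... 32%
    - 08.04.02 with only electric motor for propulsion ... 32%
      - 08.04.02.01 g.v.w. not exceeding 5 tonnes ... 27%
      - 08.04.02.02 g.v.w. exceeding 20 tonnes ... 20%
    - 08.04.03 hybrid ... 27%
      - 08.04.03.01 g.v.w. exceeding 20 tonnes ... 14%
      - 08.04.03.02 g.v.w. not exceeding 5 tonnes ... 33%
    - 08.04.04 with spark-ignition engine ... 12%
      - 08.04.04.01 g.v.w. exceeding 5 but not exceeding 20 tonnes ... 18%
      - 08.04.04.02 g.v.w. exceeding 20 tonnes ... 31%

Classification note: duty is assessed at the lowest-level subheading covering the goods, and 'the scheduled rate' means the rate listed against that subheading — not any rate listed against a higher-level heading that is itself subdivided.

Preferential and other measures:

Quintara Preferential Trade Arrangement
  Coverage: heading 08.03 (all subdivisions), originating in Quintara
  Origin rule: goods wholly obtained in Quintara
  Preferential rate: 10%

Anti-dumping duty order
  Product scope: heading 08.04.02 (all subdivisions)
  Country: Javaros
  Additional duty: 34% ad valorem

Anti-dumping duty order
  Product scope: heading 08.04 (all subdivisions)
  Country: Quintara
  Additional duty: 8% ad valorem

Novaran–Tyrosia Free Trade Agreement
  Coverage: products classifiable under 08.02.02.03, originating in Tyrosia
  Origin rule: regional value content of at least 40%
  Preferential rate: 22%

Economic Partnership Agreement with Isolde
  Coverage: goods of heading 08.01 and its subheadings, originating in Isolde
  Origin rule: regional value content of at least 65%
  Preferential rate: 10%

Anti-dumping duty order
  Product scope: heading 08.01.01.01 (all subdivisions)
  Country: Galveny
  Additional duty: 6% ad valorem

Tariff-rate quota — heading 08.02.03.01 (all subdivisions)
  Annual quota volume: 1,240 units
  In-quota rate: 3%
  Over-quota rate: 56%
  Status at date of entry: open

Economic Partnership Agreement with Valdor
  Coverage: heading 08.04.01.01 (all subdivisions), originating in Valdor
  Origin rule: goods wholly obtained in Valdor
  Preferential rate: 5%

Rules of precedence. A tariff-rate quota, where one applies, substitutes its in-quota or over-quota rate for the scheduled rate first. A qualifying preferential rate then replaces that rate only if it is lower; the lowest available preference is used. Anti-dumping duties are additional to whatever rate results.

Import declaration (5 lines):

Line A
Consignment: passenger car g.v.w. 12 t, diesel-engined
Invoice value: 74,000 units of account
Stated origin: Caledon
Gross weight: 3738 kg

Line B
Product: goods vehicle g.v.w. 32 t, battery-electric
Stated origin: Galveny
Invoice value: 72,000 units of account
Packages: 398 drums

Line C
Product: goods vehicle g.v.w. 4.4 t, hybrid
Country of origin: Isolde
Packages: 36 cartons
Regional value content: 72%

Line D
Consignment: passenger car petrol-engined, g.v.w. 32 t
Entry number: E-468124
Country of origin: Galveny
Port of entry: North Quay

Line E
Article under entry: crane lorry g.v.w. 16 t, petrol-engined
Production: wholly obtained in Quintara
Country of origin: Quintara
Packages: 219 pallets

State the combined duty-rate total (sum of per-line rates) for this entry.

132%

Line A: passenger car → 08.04; diesel-engined → 08.04.01; g.v.w. 12 t → 08.04.01.02. Scheduled 29%. No special measure applies. → 29%.
Line B: goods vehicle → 08.01; battery-electric → 08.01.01; g.v.w. 32 t → 08.01.01.02. Scheduled 29%. No special measure applies. → 29%.
Line C: goods vehicle → 08.01; hybrid → 08.01.02; g.v.w. 4.4 t → 08.01.02.02. Scheduled 23%. Isolde agreement on 08.01: RVC ≥ 65% → 10% available; preferential 10%. → 10%.
Line D: passenger car → 08.04; petrol-engined → 08.04.04; g.v.w. 32 t → 08.04.04.02. Scheduled 31%. No special measure applies. → 31%.
Line E: crane lorry → 08.02; petrol-engined → 08.02.01; g.v.w. 16 t → 08.02.01.03. Scheduled 33%. Quintara agreement on 08.03: 08.02.01.03 not covered. → 33%.
Sum: 29% + 29% + 10% + 31% + 33% = 132%.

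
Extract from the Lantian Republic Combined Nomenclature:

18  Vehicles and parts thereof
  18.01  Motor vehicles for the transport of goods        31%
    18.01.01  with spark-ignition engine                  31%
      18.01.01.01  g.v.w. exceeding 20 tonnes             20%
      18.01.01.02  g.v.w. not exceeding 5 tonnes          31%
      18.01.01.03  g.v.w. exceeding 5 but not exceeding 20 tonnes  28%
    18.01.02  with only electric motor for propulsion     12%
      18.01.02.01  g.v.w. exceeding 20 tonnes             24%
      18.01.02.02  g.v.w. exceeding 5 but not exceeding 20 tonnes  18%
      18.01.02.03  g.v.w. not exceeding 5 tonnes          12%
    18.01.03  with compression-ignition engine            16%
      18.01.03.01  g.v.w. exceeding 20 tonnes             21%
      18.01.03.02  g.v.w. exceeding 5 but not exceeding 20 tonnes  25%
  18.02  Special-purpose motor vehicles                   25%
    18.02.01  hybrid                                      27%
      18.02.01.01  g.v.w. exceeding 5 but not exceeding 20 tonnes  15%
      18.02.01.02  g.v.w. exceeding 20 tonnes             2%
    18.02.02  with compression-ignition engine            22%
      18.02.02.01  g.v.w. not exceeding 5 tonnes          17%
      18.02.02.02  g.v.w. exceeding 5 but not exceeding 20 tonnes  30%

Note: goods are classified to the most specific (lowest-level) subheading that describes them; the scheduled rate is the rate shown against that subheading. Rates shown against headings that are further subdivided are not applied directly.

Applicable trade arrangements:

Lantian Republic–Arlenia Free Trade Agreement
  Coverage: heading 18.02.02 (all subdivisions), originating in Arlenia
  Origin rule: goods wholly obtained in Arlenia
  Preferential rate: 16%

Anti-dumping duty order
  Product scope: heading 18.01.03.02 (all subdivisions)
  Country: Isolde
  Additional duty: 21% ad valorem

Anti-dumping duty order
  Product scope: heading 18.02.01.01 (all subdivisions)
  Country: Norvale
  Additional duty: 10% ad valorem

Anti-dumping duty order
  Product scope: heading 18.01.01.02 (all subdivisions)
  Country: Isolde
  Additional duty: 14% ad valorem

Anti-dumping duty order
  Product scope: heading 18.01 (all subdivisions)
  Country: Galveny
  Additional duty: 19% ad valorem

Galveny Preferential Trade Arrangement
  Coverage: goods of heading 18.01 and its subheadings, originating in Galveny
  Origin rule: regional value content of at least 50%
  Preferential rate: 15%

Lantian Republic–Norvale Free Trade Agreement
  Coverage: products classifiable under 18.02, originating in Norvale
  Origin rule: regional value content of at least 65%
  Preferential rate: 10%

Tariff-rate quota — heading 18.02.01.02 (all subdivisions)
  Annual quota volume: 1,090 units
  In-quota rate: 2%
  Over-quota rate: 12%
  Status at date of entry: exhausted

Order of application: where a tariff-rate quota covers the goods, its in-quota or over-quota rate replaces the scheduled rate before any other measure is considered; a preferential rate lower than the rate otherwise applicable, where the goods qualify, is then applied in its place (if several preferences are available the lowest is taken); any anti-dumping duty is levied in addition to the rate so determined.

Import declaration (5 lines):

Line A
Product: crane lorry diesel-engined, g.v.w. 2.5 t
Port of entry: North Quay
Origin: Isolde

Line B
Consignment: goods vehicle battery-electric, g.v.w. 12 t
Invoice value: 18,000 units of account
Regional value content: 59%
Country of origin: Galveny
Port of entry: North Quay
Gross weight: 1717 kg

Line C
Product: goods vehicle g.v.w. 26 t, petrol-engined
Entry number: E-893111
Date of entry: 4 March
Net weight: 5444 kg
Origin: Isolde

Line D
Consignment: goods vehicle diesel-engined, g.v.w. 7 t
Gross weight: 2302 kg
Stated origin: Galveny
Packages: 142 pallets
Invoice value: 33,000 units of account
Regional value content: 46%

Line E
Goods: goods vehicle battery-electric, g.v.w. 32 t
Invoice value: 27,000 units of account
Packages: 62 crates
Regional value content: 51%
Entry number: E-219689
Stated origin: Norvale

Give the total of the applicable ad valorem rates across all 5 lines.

139%

Line A: crane lorry → 18.02; diesel-engined → 18.02.02; g.v.w. 2.5 t → 18.02.02.01. Scheduled 17%. No special measure applies. → 17%.
Line B: goods vehicle → 18.01; battery-electric → 18.01.02; g.v.w. 12 t → 18.01.02.02. Scheduled 18%. Galveny agreement on 18.01: RVC ≥ 50% → 15% available; preferential 15%; anti-dumping (Galveny, 18.01): +19%; total 15% + 19% = 34%. → 34%.
Line C: goods vehicle → 18.01; petrol-engined → 18.01.01; g.v.w. 26 t → 18.01.01.01. Scheduled 20%. No special measure applies. → 20%.
Line D: goods vehicle → 18.01; diesel-engined → 18.01.03; g.v.w. 7 t → 18.01.03.02. Scheduled 25%. Galveny agreement on 18.01: RVC < 50%; anti-dumping (Galveny, 18.01): +19%; total 25% + 19% = 44%. → 44%.
Line E: goods vehicle → 18.01; battery-electric → 18.01.02; g.v.w. 32 t → 18.01.02.01. Scheduled 24%. Norvale agreement on 18.02: 18.01.02.01 not covered. → 24%.
Sum: 17% + 34% + 20% + 44% + 24% = 139%.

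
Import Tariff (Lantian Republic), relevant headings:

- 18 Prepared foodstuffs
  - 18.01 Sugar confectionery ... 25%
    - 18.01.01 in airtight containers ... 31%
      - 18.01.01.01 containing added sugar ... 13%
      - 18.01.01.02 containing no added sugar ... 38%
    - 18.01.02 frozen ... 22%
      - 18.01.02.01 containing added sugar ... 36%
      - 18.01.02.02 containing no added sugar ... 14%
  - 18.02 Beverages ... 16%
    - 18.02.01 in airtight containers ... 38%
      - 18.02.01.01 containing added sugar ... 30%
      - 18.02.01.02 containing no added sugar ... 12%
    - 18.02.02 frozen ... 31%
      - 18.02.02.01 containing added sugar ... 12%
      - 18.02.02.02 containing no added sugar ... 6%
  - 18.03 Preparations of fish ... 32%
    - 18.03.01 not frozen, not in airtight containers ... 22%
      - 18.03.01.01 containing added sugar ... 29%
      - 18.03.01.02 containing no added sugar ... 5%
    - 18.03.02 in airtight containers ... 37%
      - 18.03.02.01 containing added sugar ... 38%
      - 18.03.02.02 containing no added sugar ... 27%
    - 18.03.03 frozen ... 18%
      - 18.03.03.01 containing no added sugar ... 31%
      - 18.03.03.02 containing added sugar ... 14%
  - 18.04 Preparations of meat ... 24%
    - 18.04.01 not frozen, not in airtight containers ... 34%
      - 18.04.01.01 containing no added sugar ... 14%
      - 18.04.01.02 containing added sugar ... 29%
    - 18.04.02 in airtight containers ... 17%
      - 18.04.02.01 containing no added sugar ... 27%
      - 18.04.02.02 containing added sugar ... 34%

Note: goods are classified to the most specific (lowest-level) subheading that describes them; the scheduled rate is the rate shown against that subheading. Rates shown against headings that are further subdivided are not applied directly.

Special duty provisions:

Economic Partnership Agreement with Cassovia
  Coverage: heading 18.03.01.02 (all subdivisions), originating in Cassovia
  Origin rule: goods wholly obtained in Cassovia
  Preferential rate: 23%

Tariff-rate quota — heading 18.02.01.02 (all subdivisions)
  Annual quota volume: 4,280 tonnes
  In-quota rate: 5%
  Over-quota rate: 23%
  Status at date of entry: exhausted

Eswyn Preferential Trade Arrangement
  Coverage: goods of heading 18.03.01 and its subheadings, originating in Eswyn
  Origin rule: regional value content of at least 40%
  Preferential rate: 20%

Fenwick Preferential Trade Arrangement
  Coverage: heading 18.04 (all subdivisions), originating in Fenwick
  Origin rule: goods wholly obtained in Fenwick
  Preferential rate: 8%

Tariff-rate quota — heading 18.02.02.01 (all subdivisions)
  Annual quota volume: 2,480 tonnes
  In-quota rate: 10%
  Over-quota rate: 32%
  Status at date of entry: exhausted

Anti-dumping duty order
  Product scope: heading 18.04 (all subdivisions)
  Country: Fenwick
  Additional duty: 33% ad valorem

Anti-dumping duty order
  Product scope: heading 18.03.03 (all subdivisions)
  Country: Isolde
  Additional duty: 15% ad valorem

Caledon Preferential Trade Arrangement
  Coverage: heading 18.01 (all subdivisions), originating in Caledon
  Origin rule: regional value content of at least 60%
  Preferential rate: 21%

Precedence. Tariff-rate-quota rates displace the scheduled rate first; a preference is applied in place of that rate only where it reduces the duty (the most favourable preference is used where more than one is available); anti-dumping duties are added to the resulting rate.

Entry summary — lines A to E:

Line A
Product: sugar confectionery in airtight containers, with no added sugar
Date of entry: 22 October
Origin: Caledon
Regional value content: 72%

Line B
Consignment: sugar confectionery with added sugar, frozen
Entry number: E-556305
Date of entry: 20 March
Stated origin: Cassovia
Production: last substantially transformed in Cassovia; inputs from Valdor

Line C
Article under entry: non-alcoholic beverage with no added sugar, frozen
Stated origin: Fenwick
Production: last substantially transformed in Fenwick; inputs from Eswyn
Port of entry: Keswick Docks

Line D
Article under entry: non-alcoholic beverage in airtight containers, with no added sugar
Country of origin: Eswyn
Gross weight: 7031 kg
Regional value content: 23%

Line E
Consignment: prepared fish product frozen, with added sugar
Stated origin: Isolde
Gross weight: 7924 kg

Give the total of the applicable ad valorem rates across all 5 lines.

Line A: sugar confectionery → 18.01; in airtight containers → 18.01.01; with no added sugar → 18.01.01.02. Scheduled 38%. Caledon agreement on 18.01: RVC ≥ 60% → 21% available; preferential 21%. → 21%.
Line B: sugar confectionery → 18.01; frozen → 18.01.02; with added sugar → 18.01.02.01. Scheduled 36%. Cassovia agreement on 18.03.01.02: 18.01.02.01 not covered. → 36%.
Line C: non-alcoholic beverage → 18.02; frozen → 18.02.02; with no added sugar → 18.02.02.02. Scheduled 6%. Fenwick agreement on 18.04: 18.02.02.02 not covered. → 6%.
Line D: non-alcoholic beverage → 18.02; in airtight containers → 18.02.01; with no added sugar → 18.02.01.02. Scheduled 12%. quota on 18.02.01.02 exhausted → over-quota 23%; Eswyn agreement on 18.03.01: 18.02.01.02 not covered. → 23%.
Line E: prepared fish product → 18.03; frozen → 18.03.03; with added sugar → 18.03.03.02. Scheduled 14%. anti-dumping (Isolde, 18.03.03): +15%; total 14% + 15% = 29%. → 29%.
Sum: 21% + 36% + 6% + 23% + 29% = 115%.

115%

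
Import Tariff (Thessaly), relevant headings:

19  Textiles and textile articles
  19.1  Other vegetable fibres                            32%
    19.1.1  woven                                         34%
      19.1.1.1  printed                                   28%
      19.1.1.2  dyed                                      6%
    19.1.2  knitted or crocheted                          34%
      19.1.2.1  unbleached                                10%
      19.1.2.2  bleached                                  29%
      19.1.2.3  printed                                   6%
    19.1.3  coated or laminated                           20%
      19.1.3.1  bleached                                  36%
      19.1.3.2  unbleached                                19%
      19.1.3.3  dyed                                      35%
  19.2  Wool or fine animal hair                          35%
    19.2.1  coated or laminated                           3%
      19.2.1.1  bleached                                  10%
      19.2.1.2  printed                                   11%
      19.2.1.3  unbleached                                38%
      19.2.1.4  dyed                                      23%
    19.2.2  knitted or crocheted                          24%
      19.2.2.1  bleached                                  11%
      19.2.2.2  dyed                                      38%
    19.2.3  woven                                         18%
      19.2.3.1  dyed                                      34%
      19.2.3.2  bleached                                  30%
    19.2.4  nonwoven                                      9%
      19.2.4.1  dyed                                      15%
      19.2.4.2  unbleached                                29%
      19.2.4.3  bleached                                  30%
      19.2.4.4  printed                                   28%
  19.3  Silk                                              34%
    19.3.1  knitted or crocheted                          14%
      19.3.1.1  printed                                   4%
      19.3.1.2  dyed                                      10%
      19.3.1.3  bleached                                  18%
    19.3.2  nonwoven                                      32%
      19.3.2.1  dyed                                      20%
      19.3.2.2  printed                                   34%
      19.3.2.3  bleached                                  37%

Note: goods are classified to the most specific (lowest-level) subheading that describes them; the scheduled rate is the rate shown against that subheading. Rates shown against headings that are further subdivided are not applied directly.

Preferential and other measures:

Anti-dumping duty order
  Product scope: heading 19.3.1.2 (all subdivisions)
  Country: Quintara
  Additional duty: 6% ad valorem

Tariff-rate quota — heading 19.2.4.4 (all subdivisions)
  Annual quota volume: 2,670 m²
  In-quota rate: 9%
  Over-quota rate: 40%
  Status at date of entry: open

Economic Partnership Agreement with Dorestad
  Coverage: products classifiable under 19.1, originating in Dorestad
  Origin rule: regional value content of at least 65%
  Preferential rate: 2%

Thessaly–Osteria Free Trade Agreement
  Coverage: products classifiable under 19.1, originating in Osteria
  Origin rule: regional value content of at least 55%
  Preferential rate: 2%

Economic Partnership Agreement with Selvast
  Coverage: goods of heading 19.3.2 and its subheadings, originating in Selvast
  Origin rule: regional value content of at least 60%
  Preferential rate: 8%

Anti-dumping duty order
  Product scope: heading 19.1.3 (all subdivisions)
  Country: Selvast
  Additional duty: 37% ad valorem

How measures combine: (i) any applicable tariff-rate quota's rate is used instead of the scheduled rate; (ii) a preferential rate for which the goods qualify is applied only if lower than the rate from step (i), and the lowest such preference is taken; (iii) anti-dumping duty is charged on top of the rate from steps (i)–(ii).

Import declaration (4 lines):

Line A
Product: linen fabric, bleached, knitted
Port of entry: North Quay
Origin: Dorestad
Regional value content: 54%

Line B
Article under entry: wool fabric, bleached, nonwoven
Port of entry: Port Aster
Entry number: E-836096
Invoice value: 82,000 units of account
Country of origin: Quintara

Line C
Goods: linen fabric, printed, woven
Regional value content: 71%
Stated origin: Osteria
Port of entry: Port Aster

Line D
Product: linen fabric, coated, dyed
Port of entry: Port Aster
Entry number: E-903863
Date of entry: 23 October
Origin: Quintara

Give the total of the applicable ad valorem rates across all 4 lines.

96%

Line A: linen → 19.1; knitted → 19.1.2; bleached → 19.1.2.2. Scheduled 29%. Dorestad agreement on 19.1: RVC < 65%. → 29%.
Line B: wool → 19.2; nonwoven → 19.2.4; bleached → 19.2.4.3. Scheduled 30%. No special measure applies. → 30%.
Line C: linen → 19.1; woven → 19.1.1; printed → 19.1.1.1. Scheduled 28%. Osteria agreement on 19.1: RVC ≥ 55% → 2% available; preferential 2%. → 2%.
Line D: linen → 19.1; coated → 19.1.3; dyed → 19.1.3.3. Scheduled 35%. No special measure applies. → 35%.
Sum: 29% + 30% + 2% + 35% = 96%.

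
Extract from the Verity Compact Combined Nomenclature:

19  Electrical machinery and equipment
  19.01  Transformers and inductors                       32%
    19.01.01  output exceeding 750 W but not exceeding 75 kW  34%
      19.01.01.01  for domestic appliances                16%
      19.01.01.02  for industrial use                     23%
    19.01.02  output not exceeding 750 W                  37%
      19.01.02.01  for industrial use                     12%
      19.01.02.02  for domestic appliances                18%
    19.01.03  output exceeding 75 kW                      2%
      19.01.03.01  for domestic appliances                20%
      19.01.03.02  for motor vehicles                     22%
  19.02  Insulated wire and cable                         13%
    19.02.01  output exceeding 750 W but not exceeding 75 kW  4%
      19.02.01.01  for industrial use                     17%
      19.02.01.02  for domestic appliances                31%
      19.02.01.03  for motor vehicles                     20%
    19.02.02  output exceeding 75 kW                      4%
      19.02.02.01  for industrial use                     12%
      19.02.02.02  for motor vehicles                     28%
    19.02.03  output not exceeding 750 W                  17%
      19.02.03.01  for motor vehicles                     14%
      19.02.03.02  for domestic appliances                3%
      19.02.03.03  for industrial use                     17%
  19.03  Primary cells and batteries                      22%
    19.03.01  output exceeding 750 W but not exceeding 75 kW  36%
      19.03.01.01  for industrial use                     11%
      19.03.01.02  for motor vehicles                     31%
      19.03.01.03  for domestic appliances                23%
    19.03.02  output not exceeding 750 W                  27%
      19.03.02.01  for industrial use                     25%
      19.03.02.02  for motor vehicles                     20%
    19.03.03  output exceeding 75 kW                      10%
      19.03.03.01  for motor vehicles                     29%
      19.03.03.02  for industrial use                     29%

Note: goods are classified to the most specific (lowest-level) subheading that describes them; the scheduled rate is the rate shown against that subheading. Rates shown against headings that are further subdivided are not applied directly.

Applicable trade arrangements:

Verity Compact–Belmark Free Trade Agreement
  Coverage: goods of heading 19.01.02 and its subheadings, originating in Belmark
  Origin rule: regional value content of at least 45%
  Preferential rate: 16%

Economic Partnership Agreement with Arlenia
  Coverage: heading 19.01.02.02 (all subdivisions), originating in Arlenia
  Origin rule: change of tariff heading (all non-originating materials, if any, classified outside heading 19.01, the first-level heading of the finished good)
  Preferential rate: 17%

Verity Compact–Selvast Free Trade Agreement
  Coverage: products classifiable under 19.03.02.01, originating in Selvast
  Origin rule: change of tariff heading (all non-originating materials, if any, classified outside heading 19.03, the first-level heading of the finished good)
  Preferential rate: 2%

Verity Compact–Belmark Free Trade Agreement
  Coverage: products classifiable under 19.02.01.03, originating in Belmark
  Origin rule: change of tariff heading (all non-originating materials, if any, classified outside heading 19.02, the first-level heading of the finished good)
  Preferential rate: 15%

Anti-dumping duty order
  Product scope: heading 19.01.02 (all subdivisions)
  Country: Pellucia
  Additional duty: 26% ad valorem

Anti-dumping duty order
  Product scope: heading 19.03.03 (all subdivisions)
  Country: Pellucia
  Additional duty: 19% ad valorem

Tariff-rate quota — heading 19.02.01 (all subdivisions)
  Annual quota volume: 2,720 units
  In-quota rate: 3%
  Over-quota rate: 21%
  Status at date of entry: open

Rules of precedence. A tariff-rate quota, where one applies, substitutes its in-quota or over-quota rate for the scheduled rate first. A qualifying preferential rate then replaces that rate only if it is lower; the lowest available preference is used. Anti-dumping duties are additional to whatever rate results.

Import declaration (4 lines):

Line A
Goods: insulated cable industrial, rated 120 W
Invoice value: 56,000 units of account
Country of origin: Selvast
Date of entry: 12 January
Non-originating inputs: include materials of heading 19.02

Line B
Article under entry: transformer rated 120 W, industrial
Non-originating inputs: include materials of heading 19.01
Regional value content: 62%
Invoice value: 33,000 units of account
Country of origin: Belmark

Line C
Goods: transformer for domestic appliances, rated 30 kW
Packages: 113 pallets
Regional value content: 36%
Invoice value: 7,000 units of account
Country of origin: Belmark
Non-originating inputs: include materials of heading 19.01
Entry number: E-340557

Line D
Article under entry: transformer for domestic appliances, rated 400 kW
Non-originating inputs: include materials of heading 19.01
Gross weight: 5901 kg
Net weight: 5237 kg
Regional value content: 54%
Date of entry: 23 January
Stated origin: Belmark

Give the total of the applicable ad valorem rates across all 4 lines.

65%

Line A: insulated cable → 19.02; rated 120 W → 19.02.03; industrial → 19.02.03.03. Scheduled 17%. Selvast agreement on 19.03.02.01: 19.02.03.03 not covered. → 17%.
Line B: transformer → 19.01; rated 120 W → 19.01.02; industrial → 19.01.02.01. Scheduled 12%. Belmark agreement on 19.01.02: RVC ≥ 45% → 16% available; Belmark agreement on 19.02.01.03: 19.01.02.01 not covered; preference 16% not lower than 12% → no reduction. → 12%.
Line C: transformer → 19.01; rated 30 kW → 19.01.01; for domestic appliances → 19.01.01.01. Scheduled 16%. Belmark agreement on 19.01.02: 19.01.01.01 not covered; Belmark agreement on 19.02.01.03: 19.01.01.01 not covered. → 16%.
Line D: transformer → 19.01; rated 400 kW → 19.01.03; for domestic appliances → 19.01.03.01. Scheduled 20%. Belmark agreement on 19.01.02: 19.01.03.01 not covered; Belmark agreement on 19.02.01.03: 19.01.03.01 not covered. → 20%.
Sum: 17% + 12% + 16% + 20% = 65%.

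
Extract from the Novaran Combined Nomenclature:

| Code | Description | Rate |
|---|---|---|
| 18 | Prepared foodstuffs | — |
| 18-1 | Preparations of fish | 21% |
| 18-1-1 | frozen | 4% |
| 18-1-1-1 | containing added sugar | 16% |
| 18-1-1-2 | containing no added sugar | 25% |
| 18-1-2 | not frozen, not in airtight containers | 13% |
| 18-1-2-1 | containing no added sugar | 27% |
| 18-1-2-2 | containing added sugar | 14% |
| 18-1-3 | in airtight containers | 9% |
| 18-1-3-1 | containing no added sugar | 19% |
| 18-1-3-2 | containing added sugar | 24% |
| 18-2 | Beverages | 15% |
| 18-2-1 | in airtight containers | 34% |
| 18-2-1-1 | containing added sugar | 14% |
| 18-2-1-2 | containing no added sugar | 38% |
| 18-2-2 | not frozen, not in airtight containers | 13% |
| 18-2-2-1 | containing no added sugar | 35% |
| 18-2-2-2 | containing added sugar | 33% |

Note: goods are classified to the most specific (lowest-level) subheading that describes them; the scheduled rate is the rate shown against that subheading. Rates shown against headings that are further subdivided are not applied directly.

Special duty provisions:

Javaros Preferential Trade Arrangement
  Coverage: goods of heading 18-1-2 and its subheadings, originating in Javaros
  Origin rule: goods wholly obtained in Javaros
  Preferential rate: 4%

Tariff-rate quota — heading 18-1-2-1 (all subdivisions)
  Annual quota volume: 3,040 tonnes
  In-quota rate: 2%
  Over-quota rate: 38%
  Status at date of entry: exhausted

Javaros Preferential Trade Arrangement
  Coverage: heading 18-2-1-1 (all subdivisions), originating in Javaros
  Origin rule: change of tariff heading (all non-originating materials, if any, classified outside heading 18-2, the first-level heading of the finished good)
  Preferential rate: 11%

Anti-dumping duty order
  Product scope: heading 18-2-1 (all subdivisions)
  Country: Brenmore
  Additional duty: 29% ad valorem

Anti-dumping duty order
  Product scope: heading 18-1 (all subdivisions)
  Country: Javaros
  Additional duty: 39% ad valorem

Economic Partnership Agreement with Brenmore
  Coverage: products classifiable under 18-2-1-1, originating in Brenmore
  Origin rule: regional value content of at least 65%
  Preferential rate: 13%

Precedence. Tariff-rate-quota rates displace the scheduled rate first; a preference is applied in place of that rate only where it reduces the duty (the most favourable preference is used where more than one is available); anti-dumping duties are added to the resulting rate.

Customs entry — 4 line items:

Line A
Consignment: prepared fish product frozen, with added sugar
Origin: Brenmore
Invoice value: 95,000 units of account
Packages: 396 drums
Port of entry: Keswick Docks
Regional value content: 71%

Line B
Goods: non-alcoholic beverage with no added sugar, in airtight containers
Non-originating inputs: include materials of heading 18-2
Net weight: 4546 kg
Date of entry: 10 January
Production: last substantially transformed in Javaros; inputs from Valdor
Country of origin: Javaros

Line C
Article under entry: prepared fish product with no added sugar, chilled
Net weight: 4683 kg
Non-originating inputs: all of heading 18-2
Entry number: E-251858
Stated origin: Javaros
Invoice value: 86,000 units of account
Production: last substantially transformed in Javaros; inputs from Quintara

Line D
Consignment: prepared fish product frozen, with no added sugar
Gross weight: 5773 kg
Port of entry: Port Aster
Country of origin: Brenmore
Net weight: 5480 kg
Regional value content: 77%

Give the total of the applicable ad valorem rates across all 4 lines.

156%

Line A: prepared fish product → 18-1; frozen → 18-1-1; with added sugar → 18-1-1-1. Scheduled 16%. Brenmore agreement on 18-2-1-1: 18-1-1-1 not covered. → 16%.
Line B: non-alcoholic beverage → 18-2; in airtight containers → 18-2-1; with no added sugar → 18-2-1-2. Scheduled 38%. Javaros agreement on 18-1-2: 18-2-1-2 not covered; Javaros agreement on 18-2-1-1: 18-2-1-2 not covered. → 38%.
Line C: prepared fish product → 18-1; chilled → 18-1-2; with no added sugar → 18-1-2-1. Scheduled 27%. quota on 18-1-2-1 exhausted → over-quota 38%; Javaros agreement on 18-1-2: not wholly obtained; Javaros agreement on 18-2-1-1: 18-1-2-1 not covered; anti-dumping (Javaros, 18-1): +39%; total 38% + 39% = 77%. → 77%.
Line D: prepared fish product → 18-1; frozen → 18-1-1; with no added sugar → 18-1-1-2. Scheduled 25%. Brenmore agreement on 18-2-1-1: 18-1-1-2 not covered. → 25%.
Sum: 16% + 38% + 77% + 25% = 156%.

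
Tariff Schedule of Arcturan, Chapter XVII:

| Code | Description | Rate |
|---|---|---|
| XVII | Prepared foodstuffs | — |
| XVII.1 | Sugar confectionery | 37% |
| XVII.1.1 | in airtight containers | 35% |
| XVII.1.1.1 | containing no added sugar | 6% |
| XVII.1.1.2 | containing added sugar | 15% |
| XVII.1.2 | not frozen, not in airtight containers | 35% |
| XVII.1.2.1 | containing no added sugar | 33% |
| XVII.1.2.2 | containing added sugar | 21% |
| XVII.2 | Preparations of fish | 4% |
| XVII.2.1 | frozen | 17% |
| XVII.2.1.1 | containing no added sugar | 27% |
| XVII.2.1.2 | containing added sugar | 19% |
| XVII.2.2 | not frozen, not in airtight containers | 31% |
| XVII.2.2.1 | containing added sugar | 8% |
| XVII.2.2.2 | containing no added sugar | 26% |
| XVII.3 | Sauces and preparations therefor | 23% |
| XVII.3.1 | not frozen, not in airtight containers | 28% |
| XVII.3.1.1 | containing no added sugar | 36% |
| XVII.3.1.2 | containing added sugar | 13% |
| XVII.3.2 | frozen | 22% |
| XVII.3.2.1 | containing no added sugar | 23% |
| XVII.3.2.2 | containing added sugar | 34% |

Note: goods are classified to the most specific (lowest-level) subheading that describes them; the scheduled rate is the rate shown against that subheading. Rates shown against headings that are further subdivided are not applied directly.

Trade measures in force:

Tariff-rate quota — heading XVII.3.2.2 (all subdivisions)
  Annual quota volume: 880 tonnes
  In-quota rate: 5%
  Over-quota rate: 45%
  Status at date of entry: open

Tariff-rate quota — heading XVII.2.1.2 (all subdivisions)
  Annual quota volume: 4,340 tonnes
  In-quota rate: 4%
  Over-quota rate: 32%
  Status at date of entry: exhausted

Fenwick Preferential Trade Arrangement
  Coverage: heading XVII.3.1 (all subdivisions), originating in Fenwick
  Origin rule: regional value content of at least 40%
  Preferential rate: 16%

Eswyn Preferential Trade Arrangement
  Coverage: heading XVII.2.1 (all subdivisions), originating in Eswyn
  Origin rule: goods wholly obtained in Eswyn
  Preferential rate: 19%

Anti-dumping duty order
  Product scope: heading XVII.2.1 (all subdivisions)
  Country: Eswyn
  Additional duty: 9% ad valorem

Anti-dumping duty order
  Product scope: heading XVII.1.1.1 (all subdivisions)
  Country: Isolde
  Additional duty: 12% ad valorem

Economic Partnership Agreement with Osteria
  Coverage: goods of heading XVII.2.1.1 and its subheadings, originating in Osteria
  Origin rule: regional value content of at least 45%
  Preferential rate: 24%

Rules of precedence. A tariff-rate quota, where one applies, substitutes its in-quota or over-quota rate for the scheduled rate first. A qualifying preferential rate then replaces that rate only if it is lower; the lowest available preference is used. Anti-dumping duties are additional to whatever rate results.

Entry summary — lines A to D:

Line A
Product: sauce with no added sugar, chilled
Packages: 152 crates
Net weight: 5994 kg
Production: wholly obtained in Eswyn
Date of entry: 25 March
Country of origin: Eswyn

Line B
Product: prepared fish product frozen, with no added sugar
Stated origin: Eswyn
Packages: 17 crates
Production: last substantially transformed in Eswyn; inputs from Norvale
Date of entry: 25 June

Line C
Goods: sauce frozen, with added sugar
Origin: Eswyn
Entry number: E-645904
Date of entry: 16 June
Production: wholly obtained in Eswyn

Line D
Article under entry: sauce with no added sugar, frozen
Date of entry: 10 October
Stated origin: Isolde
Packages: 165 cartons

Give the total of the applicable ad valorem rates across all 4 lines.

Line A: sauce → XVII.3; chilled → XVII.3.1; with no added sugar → XVII.3.1.1. Scheduled 36%. Eswyn agreement on XVII.2.1: XVII.3.1.1 not covered. → 36%.
Line B: prepared fish product → XVII.2; frozen → XVII.2.1; with no added sugar → XVII.2.1.1. Scheduled 27%. Eswyn agreement on XVII.2.1: not wholly obtained; anti-dumping (Eswyn, XVII.2.1): +9%; total 27% + 9% = 36%. → 36%.
Line C: sauce → XVII.3; frozen → XVII.3.2; with added sugar → XVII.3.2.2. Scheduled 34%. quota on XVII.3.2.2 open → in-quota 5%; Eswyn agreement on XVII.2.1: XVII.3.2.2 not covered. → 5%.
Line D: sauce → XVII.3; frozen → XVII.3.2; with no added sugar → XVII.3.2.1. Scheduled 23%. No special measure applies. → 23%.
Sum: 36% + 36% + 5% + 23% = 100%.

100%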